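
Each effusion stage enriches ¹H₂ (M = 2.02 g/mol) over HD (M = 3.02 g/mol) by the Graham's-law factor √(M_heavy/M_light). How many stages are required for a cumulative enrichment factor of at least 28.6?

Single-stage factor α = √(3.02/2.02), so ln α = ½ ln(1.49505) = 0.2011.
Need α^N ≥ 28.6 ⇒ N ≥ ln(28.6) / ln α = 3.353 / 0.2011 = 16.68.
Minimum whole number of stages: N = 17.

17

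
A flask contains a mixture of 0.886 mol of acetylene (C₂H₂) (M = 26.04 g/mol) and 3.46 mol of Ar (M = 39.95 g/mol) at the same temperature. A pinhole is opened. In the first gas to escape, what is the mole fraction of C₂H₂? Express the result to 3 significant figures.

0.241

Each component's effusion rate ∝ (its partial pressure)·(1/√M) ∝ n_i/√M_i.
x_C₂H₂(eff) = (n_C₂H₂/√M_C₂H₂) / (n_C₂H₂/√M_C₂H₂ + n_Ar/√M_Ar)
= (0.886/√26.04) / (0.886/√26.04 + 3.46/√39.95) = 0.1736/(0.1736 + 0.5474) = 0.241.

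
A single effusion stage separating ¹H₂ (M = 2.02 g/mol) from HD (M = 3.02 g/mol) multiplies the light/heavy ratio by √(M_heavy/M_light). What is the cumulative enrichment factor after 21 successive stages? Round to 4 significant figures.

68.22

Each stage multiplies the ratio by α = √(3.02/2.02), so after 21 stages the overall factor is α^21 = (3.02/2.02)^(21/2).
= 1.49505^(21/2) = 68.22.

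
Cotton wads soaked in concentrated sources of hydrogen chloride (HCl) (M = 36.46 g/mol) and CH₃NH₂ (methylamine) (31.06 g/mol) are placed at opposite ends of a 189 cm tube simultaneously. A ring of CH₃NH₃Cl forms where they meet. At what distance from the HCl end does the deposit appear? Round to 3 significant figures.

90.7 cm

Graham's law gives d_HCl/d_CH₃NH₂ = rate_HCl/rate_CH₃NH₂ = √(M_CH₃NH₂/M_HCl) = √(31.06/36.46) = 0.9230.
With d_HCl + d_CH₃NH₂ = 189 cm, d_CH₃NH₂ = 189/(1 + 0.9230) = 98.28 cm.
d_HCl = 189 − 98.28 = 90.7 cm.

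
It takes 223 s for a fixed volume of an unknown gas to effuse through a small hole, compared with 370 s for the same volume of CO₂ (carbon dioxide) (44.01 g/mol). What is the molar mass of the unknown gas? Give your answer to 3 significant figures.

Since effusion rate ∝ 1/√M, t_X/t_CO₂ = √(M_X/M_CO₂).
223/370 = 0.6027 = √(M_X/44.01)
M_X = 44.01 × 0.6027² = 44.01 × 0.3633 = 16.0 g/mol

16.0 g/mol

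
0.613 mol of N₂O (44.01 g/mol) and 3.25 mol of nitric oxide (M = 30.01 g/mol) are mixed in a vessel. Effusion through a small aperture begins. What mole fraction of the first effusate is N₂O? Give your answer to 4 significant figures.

0.1348

Each component's effusion rate ∝ (its partial pressure)·(1/√M) ∝ n_i/√M_i.
x_N₂O(eff) = (n_N₂O/√M_N₂O) / (n_N₂O/√M_N₂O + n_NO/√M_NO)
= (0.613/√44.01) / (0.613/√44.01 + 3.25/√30.01) = 0.09240/(0.09240 + 0.5933) = 0.1348.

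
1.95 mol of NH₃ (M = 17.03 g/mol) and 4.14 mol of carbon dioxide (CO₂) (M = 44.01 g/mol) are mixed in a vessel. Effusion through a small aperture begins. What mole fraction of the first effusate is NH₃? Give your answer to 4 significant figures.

0.4309

Effusion rate of each component ∝ n_i/√M_i (partial pressure × 1/√M).
x_NH₃(eff) = (n_NH₃/√M_NH₃) / (n_NH₃/√M_NH₃ + n_CO₂/√M_CO₂)
= (1.95/√17.03) / (1.95/√17.03 + 4.14/√44.01) = 0.4725/(0.4725 + 0.6241) = 0.4309.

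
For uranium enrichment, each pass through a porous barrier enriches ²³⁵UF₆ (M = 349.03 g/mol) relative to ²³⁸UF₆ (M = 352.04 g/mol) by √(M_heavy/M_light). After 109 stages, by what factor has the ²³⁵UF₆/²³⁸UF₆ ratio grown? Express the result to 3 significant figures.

1.60

Overall factor = α^109 with α = √(352.04/349.03), i.e. (352.04/349.03)^(109/2).
= 1.00862^(109/2) = 1.60.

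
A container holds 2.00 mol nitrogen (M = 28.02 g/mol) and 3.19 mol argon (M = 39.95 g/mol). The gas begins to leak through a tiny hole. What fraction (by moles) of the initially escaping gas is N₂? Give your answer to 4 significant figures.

Effusion rate of each component ∝ n_i/√M_i (partial pressure × 1/√M).
Mole fraction of N₂ in the effusate = (n_N₂/√M_N₂) / (n_N₂/√M_N₂ + n_Ar/√M_Ar)
= (2.00/√28.02) / (2.00/√28.02 + 3.19/√39.95) = 0.3778/(0.3778 + 0.5047) = 0.4281.

0.4281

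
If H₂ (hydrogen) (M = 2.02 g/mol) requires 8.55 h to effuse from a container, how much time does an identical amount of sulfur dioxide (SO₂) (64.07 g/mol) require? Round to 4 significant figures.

Graham's law gives t_SO₂/t_H₂ = √(M_SO₂/M_H₂) = √(64.07/2.02) = √31.72 = 5.632.
So the time for SO₂ is 8.55 × 5.632 = 48.15 h.

48.15 h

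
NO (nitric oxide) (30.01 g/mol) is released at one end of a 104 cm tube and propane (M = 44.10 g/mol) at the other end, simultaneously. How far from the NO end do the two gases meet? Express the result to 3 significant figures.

57.0 cm

In equal time, each gas travels a distance ∝ its rate ∝ 1/√M, so d_NO/d_C₃H₈ = √(M_C₃H₈/M_NO) = √(44.10/30.01) = 1.212.
With d_NO + d_C₃H₈ = 104 cm, d_C₃H₈ = 104/(1 + 1.212) = 47.01 cm.
d_NO = 104 − 47.01 = 57.0 cm.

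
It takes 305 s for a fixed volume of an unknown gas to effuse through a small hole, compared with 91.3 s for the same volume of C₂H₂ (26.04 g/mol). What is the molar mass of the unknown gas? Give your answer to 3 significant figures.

Graham's law gives t_X/t_C₂H₂ = √(M_X/M_C₂H₂).
305/91.3 = 3.341 = √(M_X/26.04)
M_X = 26.04 × 3.341² = 26.04 × 11.16 = 291 g/mol

291 g/mol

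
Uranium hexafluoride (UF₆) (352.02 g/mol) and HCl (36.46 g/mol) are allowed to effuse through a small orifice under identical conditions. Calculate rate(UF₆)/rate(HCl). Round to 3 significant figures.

0.322

Using Graham's law: rate_UF₆/rate_HCl = √(M_HCl/M_UF₆) = √(36.46/352.02) = √0.1036 = 0.322.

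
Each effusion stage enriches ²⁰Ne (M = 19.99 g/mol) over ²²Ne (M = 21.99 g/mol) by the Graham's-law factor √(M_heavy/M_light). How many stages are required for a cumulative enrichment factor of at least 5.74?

Per stage α = (21.99/19.99)^(1/2) = 1.10005^0.5, giving ln α = 0.04768.
Need α^N ≥ 5.74 ⇒ N ≥ ln(5.74) / ln α = 1.747 / 0.04768 = 36.65.
Minimum whole number of stages: N = 37.

37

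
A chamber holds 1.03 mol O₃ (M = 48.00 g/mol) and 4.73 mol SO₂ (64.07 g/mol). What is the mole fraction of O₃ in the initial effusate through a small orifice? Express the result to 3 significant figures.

Effusion rate of each component ∝ n_i/√M_i (partial pressure × 1/√M).
So x_O₃ in the escaping gas = (n_O₃/√M_O₃) / Σ(n_i/√M_i)
= (1.03/√48.00) / (1.03/√48.00 + 4.73/√64.07) = 0.1487/(0.1487 + 0.5909) = 0.201.

0.201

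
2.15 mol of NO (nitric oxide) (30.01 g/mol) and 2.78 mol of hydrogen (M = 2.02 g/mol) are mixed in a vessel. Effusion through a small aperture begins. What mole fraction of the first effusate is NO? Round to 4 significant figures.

Effusion rate of each component ∝ n_i/√M_i (partial pressure × 1/√M).
So x_NO in the escaping gas = (n_NO/√M_NO) / Σ(n_i/√M_i)
= (2.15/√30.01) / (2.15/√30.01 + 2.78/√2.02) = 0.3925/(0.3925 + 1.956) = 0.1671.

0.1671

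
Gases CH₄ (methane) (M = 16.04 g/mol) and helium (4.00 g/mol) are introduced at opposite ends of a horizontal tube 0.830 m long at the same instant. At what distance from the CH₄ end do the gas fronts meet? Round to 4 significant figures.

Distances travelled in equal time are proportional to diffusion rates, so d_CH₄/d_He = √(M_He/M_CH₄) = √(4.00/16.04) = 0.4994.
With d_CH₄ + d_He = 0.830 m, d_He = 0.830/(1 + 0.4994) = 0.5536 m.
d_CH₄ = 0.830 − 0.5536 = 0.2764 m.

0.2764 m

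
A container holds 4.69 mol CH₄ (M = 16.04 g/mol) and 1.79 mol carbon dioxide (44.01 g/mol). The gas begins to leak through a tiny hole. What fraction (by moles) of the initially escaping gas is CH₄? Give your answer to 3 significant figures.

Each component's effusion rate ∝ (its partial pressure)·(1/√M) ∝ n_i/√M_i.
Mole fraction of CH₄ in the effusate = (n_CH₄/√M_CH₄) / (n_CH₄/√M_CH₄ + n_CO₂/√M_CO₂)
= (4.69/√16.04) / (4.69/√16.04 + 1.79/√44.01) = 1.171/(1.171 + 0.2698) = 0.813.

0.813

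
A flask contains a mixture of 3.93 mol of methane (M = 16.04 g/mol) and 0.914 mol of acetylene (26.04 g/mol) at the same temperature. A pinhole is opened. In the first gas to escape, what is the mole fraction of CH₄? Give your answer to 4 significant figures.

The effusion rate of species i is ∝ p_i/√M_i ∝ n_i/√M_i.
So x_CH₄ in the escaping gas = (n_CH₄/√M_CH₄) / Σ(n_i/√M_i)
= (3.93/√16.04) / (3.93/√16.04 + 0.914/√26.04) = 0.9813/(0.9813 + 0.1791) = 0.8456.

0.8456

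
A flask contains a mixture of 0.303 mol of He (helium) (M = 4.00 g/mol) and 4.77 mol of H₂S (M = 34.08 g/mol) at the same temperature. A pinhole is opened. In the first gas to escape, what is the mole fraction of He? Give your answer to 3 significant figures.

Effusion rate of each component ∝ n_i/√M_i (partial pressure × 1/√M).
So x_He in the escaping gas = (n_He/√M_He) / Σ(n_i/√M_i)
= (0.303/√4.00) / (0.303/√4.00 + 4.77/√34.08) = 0.1515/(0.1515 + 0.8171) = 0.156.

0.156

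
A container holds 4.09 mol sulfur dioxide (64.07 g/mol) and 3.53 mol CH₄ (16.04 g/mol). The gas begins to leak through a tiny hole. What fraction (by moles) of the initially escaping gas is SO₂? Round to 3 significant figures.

0.367

The effusion rate of species i is ∝ p_i/√M_i ∝ n_i/√M_i.
So x_SO₂ in the escaping gas = (n_SO₂/√M_SO₂) / Σ(n_i/√M_i)
= (4.09/√64.07) / (4.09/√64.07 + 3.53/√16.04) = 0.5110/(0.5110 + 0.8814) = 0.367.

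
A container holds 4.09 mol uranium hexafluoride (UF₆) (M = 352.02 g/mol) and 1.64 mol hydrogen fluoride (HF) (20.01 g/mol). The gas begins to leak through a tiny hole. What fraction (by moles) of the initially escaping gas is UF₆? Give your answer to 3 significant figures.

Each component's effusion rate ∝ (its partial pressure)·(1/√M) ∝ n_i/√M_i.
x_UF₆(eff) = (n_UF₆/√M_UF₆) / (n_UF₆/√M_UF₆ + n_HF/√M_HF)
= (4.09/√352.02) / (4.09/√352.02 + 1.64/√20.01) = 0.2180/(0.2180 + 0.3666) = 0.373.

0.373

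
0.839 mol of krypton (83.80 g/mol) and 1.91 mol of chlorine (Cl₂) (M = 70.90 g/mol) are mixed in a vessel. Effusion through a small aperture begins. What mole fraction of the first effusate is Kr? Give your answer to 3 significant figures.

0.288

Rate_i ∝ x_i/√M_i (Graham's law weighted by mole fraction), so the effusate composition follows n_i/√M_i.
x_Kr(eff) = (n_Kr/√M_Kr) / (n_Kr/√M_Kr + n_Cl₂/√M_Cl₂)
= (0.839/√83.80) / (0.839/√83.80 + 1.91/√70.90) = 0.09165/(0.09165 + 0.2268) = 0.288.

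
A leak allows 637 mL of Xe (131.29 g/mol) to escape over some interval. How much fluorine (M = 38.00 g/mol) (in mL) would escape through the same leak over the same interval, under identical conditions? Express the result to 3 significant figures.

1180 mL

Since effusion rate ∝ 1/√M, rate_F₂/rate_Xe = √(M_Xe/M_F₂) = √(131.29/38.00) = √3.455 = 1.859.
So the volume for F₂ is 637 × 1.859 = 1180 mL.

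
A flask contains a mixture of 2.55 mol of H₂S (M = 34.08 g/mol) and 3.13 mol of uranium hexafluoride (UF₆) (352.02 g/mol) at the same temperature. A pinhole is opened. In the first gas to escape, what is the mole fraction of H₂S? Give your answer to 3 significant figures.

0.724

Each component's effusion rate ∝ (its partial pressure)·(1/√M) ∝ n_i/√M_i.
x_H₂S(eff) = (n_H₂S/√M_H₂S) / (n_H₂S/√M_H₂S + n_UF₆/√M_UF₆)
= (2.55/√34.08) / (2.55/√34.08 + 3.13/√352.02) = 0.4368/(0.4368 + 0.1668) = 0.724.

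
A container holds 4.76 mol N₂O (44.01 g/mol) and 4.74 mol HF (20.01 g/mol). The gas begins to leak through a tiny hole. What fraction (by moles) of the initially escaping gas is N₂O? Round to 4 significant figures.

0.4037

The effusion rate of species i is ∝ p_i/√M_i ∝ n_i/√M_i.
Mole fraction of N₂O in the effusate = (n_N₂O/√M_N₂O) / (n_N₂O/√M_N₂O + n_HF/√M_HF)
= (4.76/√44.01) / (4.76/√44.01 + 4.74/√20.01) = 0.7175/(0.7175 + 1.060) = 0.4037.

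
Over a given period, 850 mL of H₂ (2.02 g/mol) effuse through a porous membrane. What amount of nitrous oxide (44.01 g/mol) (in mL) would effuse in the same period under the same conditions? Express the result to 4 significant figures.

Since effusion rate ∝ 1/√M, rate_N₂O/rate_H₂ = √(M_H₂/M_N₂O) = √(2.02/44.01) = √0.04590 = 0.2142.
So the volume for N₂O is 850 × 0.2142 = 182.1 mL.

182.1 mL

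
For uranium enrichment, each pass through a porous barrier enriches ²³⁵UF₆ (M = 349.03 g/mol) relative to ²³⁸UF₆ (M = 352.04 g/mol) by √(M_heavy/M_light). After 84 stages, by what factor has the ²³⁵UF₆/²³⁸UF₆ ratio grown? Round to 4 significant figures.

1.434

Overall factor = α^84 with α = √(352.04/349.03), i.e. (352.04/349.03)^(84/2).
= 1.00862^42 = 1.434.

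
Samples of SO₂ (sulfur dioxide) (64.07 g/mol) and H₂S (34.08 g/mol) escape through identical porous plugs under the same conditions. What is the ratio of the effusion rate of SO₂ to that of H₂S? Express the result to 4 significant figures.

Since effusion rate ∝ 1/√M, rate_SO₂/rate_H₂S = √(M_H₂S/M_SO₂) = √(34.08/64.07) = √0.5319 = 0.7293.

0.7293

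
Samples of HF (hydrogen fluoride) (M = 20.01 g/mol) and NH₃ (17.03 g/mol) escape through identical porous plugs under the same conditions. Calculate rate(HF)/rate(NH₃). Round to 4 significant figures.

0.9225

By Graham's law, rate_HF/rate_NH₃ = √(M_NH₃/M_HF) = √(17.03/20.01) = √0.8511 = 0.9225.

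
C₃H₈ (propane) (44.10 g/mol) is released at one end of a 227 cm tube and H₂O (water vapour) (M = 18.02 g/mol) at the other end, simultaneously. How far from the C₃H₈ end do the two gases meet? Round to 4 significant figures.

88.52 cm

Distances travelled in equal time are proportional to diffusion rates, so d_C₃H₈/d_H₂O = √(M_H₂O/M_C₃H₈) = √(18.02/44.10) = 0.6392.
With d_C₃H₈ + d_H₂O = 227 cm, d_H₂O = 227/(1 + 0.6392) = 138.5 cm.
d_C₃H₈ = 227 − 138.5 = 88.52 cm.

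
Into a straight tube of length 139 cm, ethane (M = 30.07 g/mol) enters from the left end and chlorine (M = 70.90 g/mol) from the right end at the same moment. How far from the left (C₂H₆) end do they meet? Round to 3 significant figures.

In equal time, each gas travels a distance ∝ its rate ∝ 1/√M, so d_C₂H₆/d_Cl₂ = √(M_Cl₂/M_C₂H₆) = √(70.90/30.07) = 1.536.
With d_C₂H₆ + d_Cl₂ = 139 cm, d_Cl₂ = 139/(1 + 1.536) = 54.82 cm.
d_C₂H₆ = 139 − 54.82 = 84.2 cm.

84.2 cm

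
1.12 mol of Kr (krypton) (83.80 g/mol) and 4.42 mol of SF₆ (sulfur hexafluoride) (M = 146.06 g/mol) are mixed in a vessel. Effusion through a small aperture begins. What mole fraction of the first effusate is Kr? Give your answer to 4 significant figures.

0.2507

The effusion rate of species i is ∝ p_i/√M_i ∝ n_i/√M_i.
Mole fraction of Kr in the effusate = (n_Kr/√M_Kr) / (n_Kr/√M_Kr + n_SF₆/√M_SF₆)
= (1.12/√83.80) / (1.12/√83.80 + 4.42/√146.06) = 0.1223/(0.1223 + 0.3657) = 0.2507.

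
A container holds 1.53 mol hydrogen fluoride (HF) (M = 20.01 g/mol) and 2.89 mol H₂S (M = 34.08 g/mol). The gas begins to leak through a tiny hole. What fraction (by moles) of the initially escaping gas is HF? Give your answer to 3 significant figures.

Rate_i ∝ x_i/√M_i (Graham's law weighted by mole fraction), so the effusate composition follows n_i/√M_i.
Mole fraction of HF in the effusate = (n_HF/√M_HF) / (n_HF/√M_HF + n_H₂S/√M_H₂S)
= (1.53/√20.01) / (1.53/√20.01 + 2.89/√34.08) = 0.3420/(0.3420 + 0.4950) = 0.409.

0.409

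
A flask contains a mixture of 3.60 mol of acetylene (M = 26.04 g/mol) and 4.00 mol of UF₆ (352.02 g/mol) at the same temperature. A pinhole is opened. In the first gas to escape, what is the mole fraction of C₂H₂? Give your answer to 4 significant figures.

0.7679

Rate_i ∝ x_i/√M_i (Graham's law weighted by mole fraction), so the effusate composition follows n_i/√M_i.
x_C₂H₂(eff) = (n_C₂H₂/√M_C₂H₂) / (n_C₂H₂/√M_C₂H₂ + n_UF₆/√M_UF₆)
= (3.60/√26.04) / (3.60/√26.04 + 4.00/√352.02) = 0.7055/(0.7055 + 0.2132) = 0.7679.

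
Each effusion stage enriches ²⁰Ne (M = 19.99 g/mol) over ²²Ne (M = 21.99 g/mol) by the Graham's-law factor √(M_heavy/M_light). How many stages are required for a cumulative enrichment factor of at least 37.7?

Per stage α = (21.99/19.99)^(1/2) = 1.10005^0.5, giving ln α = 0.04768.
Need α^N ≥ 37.7 ⇒ N ≥ ln(37.7) / ln α = 3.630 / 0.04768 = 76.13.
Minimum whole number of stages: N = 77.

77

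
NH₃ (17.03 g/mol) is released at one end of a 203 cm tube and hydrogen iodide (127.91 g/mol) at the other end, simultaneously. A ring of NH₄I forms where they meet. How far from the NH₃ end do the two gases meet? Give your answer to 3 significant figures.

In equal time, each gas travels a distance ∝ its rate ∝ 1/√M, so d_NH₃/d_HI = √(M_HI/M_NH₃) = √(127.91/17.03) = 2.741.
With d_NH₃ + d_HI = 203 cm, d_HI = 203/(1 + 2.741) = 54.27 cm.
d_NH₃ = 203 − 54.27 = 149 cm.

149 cm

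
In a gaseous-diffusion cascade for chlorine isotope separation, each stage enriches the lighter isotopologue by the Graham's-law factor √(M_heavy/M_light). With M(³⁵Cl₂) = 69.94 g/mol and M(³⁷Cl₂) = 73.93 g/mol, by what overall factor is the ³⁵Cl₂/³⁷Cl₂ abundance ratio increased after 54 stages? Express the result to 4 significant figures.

4.473

The single-stage factor is √(M_heavy/M_light), so 54 stages give [√(73.93/69.94)]^54 = (73.93/69.94)^(54/2).
= 1.05705^27 = 4.473.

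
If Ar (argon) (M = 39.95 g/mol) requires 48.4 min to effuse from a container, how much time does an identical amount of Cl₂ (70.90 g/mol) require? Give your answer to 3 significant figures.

64.5 min

From Graham's law, t_Cl₂/t_Ar = √(M_Cl₂/M_Ar) = √(70.90/39.95) = √1.775 = 1.332.
So the time for Cl₂ is 48.4 × 1.332 = 64.5 min.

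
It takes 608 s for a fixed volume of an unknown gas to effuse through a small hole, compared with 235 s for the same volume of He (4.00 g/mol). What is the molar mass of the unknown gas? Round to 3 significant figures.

26.8 g/mol

Graham's law gives t_X/t_He = √(M_X/M_He).
608/235 = 2.587 = √(M_X/4.00)
M_X = 4.00 × 2.587² = 4.00 × 6.694 = 26.8 g/mol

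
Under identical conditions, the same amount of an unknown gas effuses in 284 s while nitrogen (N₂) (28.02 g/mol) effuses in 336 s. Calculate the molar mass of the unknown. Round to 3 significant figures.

20.0 g/mol

By Graham's law, t_X/t_N₂ = √(M_X/M_N₂).
284/336 = 0.8452 = √(M_X/28.02)
M_X = 28.02 × 0.8452² = 28.02 × 0.7144 = 20.0 g/mol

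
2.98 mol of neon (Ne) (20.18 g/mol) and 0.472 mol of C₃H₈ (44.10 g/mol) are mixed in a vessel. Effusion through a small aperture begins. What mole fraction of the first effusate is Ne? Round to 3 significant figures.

Each component's effusion rate ∝ (its partial pressure)·(1/√M) ∝ n_i/√M_i.
Mole fraction of Ne in the effusate = (n_Ne/√M_Ne) / (n_Ne/√M_Ne + n_C₃H₈/√M_C₃H₈)
= (2.98/√20.18) / (2.98/√20.18 + 0.472/√44.10) = 0.6634/(0.6634 + 0.07108) = 0.903.

0.903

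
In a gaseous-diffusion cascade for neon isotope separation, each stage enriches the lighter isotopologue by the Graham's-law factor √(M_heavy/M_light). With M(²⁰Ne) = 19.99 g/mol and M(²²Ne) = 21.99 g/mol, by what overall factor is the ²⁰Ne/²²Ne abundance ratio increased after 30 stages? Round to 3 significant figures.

4.18

After 30 stages the ratio has grown by (√(21.99/19.99))^30 = (21.99/19.99)^(30/2).
= 1.10005^15 = 4.18.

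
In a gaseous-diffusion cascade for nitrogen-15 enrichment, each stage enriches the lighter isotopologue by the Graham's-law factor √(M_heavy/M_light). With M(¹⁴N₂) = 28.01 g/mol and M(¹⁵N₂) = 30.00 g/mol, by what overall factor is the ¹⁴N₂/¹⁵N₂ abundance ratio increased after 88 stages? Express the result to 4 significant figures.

20.49

After 88 stages the ratio has grown by (√(30.00/28.01))^88 = (30.00/28.01)^(88/2).
= 1.07105^44 = 20.49.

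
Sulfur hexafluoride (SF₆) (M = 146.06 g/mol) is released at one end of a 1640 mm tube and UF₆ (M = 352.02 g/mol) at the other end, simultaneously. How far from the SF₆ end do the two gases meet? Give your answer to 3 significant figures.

In equal time, each gas travels a distance ∝ its rate ∝ 1/√M, so d_SF₆/d_UF₆ = √(M_UF₆/M_SF₆) = √(352.02/146.06) = 1.552.
With d_SF₆ + d_UF₆ = 1640 mm, d_UF₆ = 1640/(1 + 1.552) = 642.5 mm.
d_SF₆ = 1640 − 642.5 = 997 mm.

997 mm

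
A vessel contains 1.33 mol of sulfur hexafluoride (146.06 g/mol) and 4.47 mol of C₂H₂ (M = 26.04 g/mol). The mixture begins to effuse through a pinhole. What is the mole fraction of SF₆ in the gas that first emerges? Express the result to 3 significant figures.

Each component's effusion rate ∝ (its partial pressure)·(1/√M) ∝ n_i/√M_i.
x_SF₆(eff) = (n_SF₆/√M_SF₆) / (n_SF₆/√M_SF₆ + n_C₂H₂/√M_C₂H₂)
= (1.33/√146.06) / (1.33/√146.06 + 4.47/√26.04) = 0.1100/(0.1100 + 0.8760) = 0.112.

0.112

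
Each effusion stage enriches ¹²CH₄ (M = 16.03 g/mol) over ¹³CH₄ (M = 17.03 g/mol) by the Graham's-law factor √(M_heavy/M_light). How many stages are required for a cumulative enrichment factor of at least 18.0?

With α = √(17.03/16.03) per stage, ln α = ½ ln(1.06238) = 0.03026.
Need α^N ≥ 18.0 ⇒ N ≥ ln(18.0) / ln α = 2.890 / 0.03026 = 95.53.
Minimum whole number of stages: N = 96.

96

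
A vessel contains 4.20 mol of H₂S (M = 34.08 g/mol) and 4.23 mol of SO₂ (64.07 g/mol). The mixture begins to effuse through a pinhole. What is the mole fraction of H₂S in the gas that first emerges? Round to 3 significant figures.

0.577

Rate_i ∝ x_i/√M_i (Graham's law weighted by mole fraction), so the effusate composition follows n_i/√M_i.
So x_H₂S in the escaping gas = (n_H₂S/√M_H₂S) / Σ(n_i/√M_i)
= (4.20/√34.08) / (4.20/√34.08 + 4.23/√64.07) = 0.7194/(0.7194 + 0.5285) = 0.577.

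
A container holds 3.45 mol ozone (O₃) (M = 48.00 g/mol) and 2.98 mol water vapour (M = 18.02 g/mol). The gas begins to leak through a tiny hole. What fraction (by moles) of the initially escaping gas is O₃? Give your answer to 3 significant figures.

Each component's effusion rate ∝ (its partial pressure)·(1/√M) ∝ n_i/√M_i.
Mole fraction of O₃ in the effusate = (n_O₃/√M_O₃) / (n_O₃/√M_O₃ + n_H₂O/√M_H₂O)
= (3.45/√48.00) / (3.45/√48.00 + 2.98/√18.02) = 0.4980/(0.4980 + 0.7020) = 0.415.

0.415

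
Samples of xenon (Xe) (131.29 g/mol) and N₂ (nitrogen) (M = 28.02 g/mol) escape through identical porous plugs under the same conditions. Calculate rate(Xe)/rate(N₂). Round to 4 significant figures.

0.4620

Using Graham's law: rate_Xe/rate_N₂ = √(M_N₂/M_Xe) = √(28.02/131.29) = √0.2134 = 0.4620.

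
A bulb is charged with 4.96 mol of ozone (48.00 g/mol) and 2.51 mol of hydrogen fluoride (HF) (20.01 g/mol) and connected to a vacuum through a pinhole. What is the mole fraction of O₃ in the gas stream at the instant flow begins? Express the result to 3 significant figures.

0.561

The effusion rate of species i is ∝ p_i/√M_i ∝ n_i/√M_i.
Mole fraction of O₃ in the effusate = (n_O₃/√M_O₃) / (n_O₃/√M_O₃ + n_HF/√M_HF)
= (4.96/√48.00) / (4.96/√48.00 + 2.51/√20.01) = 0.7159/(0.7159 + 0.5611) = 0.561.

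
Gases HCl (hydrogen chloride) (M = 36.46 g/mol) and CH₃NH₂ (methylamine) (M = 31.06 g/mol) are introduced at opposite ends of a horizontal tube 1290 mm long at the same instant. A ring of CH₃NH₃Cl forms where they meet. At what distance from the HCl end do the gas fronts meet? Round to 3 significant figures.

The fronts meet when d_HCl + d_CH₃NH₂ = L with d_HCl/d_CH₃NH₂ = √(M_CH₃NH₂/M_HCl) (Graham's law). Here √(M_CH₃NH₂/M_HCl) = √(31.06/36.46) = 0.9230.
With d_HCl + d_CH₃NH₂ = 1290 mm, d_CH₃NH₂ = 1290/(1 + 0.9230) = 670.8 mm.
d_HCl = 1290 − 670.8 = 619 mm.

619 mm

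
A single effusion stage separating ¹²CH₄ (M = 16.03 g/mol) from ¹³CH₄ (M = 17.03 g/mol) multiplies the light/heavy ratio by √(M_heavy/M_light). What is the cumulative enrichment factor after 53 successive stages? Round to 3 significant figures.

After 53 stages the ratio has grown by (√(17.03/16.03))^53 = (17.03/16.03)^(53/2).
= 1.06238^(53/2) = 4.97.

4.97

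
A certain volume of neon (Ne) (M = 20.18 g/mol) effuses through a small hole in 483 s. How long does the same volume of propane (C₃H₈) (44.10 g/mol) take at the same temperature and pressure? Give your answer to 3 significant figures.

Graham's law gives t_C₃H₈/t_Ne = √(M_C₃H₈/M_Ne) = √(44.10/20.18) = √2.185 = 1.478.
So the time for C₃H₈ is 483 × 1.478 = 714 s.

714 s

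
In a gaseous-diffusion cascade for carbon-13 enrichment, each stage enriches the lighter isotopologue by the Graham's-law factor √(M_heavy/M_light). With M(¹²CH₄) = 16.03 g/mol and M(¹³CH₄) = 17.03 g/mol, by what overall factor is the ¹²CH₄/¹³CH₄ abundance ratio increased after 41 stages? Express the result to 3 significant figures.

Overall factor = α^41 with α = √(17.03/16.03), i.e. (17.03/16.03)^(41/2).
= 1.06238^(41/2) = 3.46.

3.46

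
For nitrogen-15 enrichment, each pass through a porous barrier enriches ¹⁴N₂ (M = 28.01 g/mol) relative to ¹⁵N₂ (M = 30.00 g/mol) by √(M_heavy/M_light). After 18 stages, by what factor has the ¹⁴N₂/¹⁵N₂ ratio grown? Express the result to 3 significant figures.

1.85

After 18 stages the ratio has grown by (√(30.00/28.01))^18 = (30.00/28.01)^(18/2).
= 1.07105^9 = 1.85.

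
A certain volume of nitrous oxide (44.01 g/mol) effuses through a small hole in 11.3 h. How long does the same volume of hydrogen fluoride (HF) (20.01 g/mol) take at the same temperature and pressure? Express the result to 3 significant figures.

Since effusion rate ∝ 1/√M, t_HF/t_N₂O = √(M_HF/M_N₂O) = √(20.01/44.01) = √0.4547 = 0.6743.
So the time for HF is 11.3 × 0.6743 = 7.62 h.

7.62 h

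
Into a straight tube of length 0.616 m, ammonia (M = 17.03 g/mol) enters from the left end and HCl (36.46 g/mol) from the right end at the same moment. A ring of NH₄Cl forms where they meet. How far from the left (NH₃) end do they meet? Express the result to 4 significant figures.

0.3659 m

In equal time, each gas travels a distance ∝ its rate ∝ 1/√M, so d_NH₃/d_HCl = √(M_HCl/M_NH₃) = √(36.46/17.03) = 1.463.
With d_NH₃ + d_HCl = 0.616 m, d_HCl = 0.616/(1 + 1.463) = 0.2501 m.
d_NH₃ = 0.616 − 0.2501 = 0.3659 m.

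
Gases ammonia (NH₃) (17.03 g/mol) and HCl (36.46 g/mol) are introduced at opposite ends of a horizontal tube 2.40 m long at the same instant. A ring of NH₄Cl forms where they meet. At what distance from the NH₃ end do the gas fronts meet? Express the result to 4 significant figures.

1.426 m

Distances travelled in equal time are proportional to diffusion rates, so d_NH₃/d_HCl = √(M_HCl/M_NH₃) = √(36.46/17.03) = 1.463.
With d_NH₃ + d_HCl = 2.40 m, d_HCl = 2.40/(1 + 1.463) = 0.9743 m.
d_NH₃ = 2.40 − 0.9743 = 1.426 m.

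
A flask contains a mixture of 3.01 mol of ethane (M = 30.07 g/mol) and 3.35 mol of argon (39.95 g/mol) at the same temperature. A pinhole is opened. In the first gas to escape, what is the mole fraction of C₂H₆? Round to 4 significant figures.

0.5088

The effusion rate of species i is ∝ p_i/√M_i ∝ n_i/√M_i.
x_C₂H₆(eff) = (n_C₂H₆/√M_C₂H₆) / (n_C₂H₆/√M_C₂H₆ + n_Ar/√M_Ar)
= (3.01/√30.07) / (3.01/√30.07 + 3.35/√39.95) = 0.5489/(0.5489 + 0.5300) = 0.5088.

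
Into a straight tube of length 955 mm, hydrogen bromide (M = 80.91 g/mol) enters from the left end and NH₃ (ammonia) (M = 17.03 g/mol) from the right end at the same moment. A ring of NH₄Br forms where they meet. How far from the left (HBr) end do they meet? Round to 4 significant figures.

In equal time, each gas travels a distance ∝ its rate ∝ 1/√M, so d_HBr/d_NH₃ = √(M_NH₃/M_HBr) = √(17.03/80.91) = 0.4588.
With d_HBr + d_NH₃ = 955 mm, d_NH₃ = 955/(1 + 0.4588) = 654.7 mm.
d_HBr = 955 − 654.7 = 300.3 mm.

300.3 mm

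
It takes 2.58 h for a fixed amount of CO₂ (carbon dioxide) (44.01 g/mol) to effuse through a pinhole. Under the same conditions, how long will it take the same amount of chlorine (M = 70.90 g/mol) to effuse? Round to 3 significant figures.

3.27 h

Since effusion rate ∝ 1/√M, t_Cl₂/t_CO₂ = √(M_Cl₂/M_CO₂) = √(70.90/44.01) = √1.611 = 1.269.
So the time for Cl₂ is 2.58 × 1.269 = 3.27 h.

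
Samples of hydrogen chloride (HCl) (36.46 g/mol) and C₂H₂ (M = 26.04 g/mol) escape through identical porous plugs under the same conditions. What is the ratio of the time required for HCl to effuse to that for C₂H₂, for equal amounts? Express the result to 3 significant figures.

1.18

By Graham's law, t_HCl/t_C₂H₂ = √(M_HCl/M_C₂H₂) = √(36.46/26.04) = √1.400 = 1.18.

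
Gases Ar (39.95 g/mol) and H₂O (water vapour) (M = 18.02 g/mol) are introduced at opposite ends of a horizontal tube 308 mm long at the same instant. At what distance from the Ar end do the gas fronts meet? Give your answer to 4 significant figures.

123.7 mm

Graham's law gives d_Ar/d_H₂O = rate_Ar/rate_H₂O = √(M_H₂O/M_Ar) = √(18.02/39.95) = 0.6716.
With d_Ar + d_H₂O = 308 mm, d_H₂O = 308/(1 + 0.6716) = 184.3 mm.
d_Ar = 308 − 184.3 = 123.7 mm.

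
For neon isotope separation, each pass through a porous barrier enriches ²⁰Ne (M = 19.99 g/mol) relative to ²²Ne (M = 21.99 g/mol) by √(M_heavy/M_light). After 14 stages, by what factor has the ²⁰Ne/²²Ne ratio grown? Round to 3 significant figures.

Each stage multiplies the ratio by α = √(21.99/19.99), so after 14 stages the overall factor is α^14 = (21.99/19.99)^(14/2).
= 1.10005^7 = 1.95.

1.95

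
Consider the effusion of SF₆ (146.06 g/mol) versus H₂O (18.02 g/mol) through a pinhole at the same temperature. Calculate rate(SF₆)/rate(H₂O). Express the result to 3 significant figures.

Since effusion rate ∝ 1/√M, rate_SF₆/rate_H₂O = √(M_H₂O/M_SF₆) = √(18.02/146.06) = √0.1234 = 0.351.

0.351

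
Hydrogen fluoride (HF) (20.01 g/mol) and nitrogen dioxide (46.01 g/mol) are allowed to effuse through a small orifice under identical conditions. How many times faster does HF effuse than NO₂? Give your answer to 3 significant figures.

1.52

From Graham's law, rate_HF/rate_NO₂ = √(M_NO₂/M_HF) = √(46.01/20.01) = √2.299 = 1.52.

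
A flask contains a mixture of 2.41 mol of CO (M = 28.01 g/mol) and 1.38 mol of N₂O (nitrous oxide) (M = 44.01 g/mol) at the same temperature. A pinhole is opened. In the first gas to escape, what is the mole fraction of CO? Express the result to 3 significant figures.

Effusion rate of each component ∝ n_i/√M_i (partial pressure × 1/√M).
Mole fraction of CO in the effusate = (n_CO/√M_CO) / (n_CO/√M_CO + n_N₂O/√M_N₂O)
= (2.41/√28.01) / (2.41/√28.01 + 1.38/√44.01) = 0.4554/(0.4554 + 0.2080) = 0.686.

0.686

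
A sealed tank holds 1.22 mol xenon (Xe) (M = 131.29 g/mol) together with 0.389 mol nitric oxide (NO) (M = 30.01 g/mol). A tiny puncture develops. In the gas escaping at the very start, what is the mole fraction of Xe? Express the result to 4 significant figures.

Rate_i ∝ x_i/√M_i (Graham's law weighted by mole fraction), so the effusate composition follows n_i/√M_i.
So x_Xe in the escaping gas = (n_Xe/√M_Xe) / Σ(n_i/√M_i)
= (1.22/√131.29) / (1.22/√131.29 + 0.389/√30.01) = 0.1065/(0.1065 + 0.07101) = 0.5999.

0.5999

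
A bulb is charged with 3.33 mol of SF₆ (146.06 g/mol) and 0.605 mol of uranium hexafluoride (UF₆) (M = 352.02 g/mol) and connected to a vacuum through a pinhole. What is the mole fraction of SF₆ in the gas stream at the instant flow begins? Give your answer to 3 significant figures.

0.895

The effusion rate of species i is ∝ p_i/√M_i ∝ n_i/√M_i.
x_SF₆(eff) = (n_SF₆/√M_SF₆) / (n_SF₆/√M_SF₆ + n_UF₆/√M_UF₆)
= (3.33/√146.06) / (3.33/√146.06 + 0.605/√352.02) = 0.2755/(0.2755 + 0.03225) = 0.895.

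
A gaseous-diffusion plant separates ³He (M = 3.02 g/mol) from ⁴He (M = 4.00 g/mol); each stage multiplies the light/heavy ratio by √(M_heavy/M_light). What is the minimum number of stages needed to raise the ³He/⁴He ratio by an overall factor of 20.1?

Per stage α = (4.00/3.02)^(1/2) = 1.32450^0.5, giving ln α = 0.1405.
Need α^N ≥ 20.1 ⇒ N ≥ ln(20.1) / ln α = 3.001 / 0.1405 = 21.35.
So at least 22 stages are needed.

22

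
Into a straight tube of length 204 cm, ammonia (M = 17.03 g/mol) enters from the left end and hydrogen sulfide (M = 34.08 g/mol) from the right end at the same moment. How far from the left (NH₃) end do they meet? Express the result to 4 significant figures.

119.5 cm

Distances travelled in equal time are proportional to diffusion rates, so d_NH₃/d_H₂S = √(M_H₂S/M_NH₃) = √(34.08/17.03) = 1.415.
With d_NH₃ + d_H₂S = 204 cm, d_H₂S = 204/(1 + 1.415) = 84.49 cm.
d_NH₃ = 204 − 84.49 = 119.5 cm.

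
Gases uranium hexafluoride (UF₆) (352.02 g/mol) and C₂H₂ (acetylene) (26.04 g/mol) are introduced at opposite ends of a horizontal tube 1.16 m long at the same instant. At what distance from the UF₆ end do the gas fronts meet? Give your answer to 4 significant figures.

In equal time, each gas travels a distance ∝ its rate ∝ 1/√M, so d_UF₆/d_C₂H₂ = √(M_C₂H₂/M_UF₆) = √(26.04/352.02) = 0.2720.
With d_UF₆ + d_C₂H₂ = 1.16 m, d_C₂H₂ = 1.16/(1 + 0.2720) = 0.9120 m.
d_UF₆ = 1.16 − 0.9120 = 0.2480 m.

0.2480 m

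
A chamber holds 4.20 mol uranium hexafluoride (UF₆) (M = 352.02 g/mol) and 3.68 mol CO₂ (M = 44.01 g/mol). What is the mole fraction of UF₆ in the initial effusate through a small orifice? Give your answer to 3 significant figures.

Rate_i ∝ x_i/√M_i (Graham's law weighted by mole fraction), so the effusate composition follows n_i/√M_i.
Mole fraction of UF₆ in the effusate = (n_UF₆/√M_UF₆) / (n_UF₆/√M_UF₆ + n_CO₂/√M_CO₂)
= (4.20/√352.02) / (4.20/√352.02 + 3.68/√44.01) = 0.2239/(0.2239 + 0.5547) = 0.288.

0.288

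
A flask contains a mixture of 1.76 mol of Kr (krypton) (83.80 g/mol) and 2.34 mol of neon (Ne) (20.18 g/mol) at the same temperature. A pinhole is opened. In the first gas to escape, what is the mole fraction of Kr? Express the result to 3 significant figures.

Each component's effusion rate ∝ (its partial pressure)·(1/√M) ∝ n_i/√M_i.
So x_Kr in the escaping gas = (n_Kr/√M_Kr) / Σ(n_i/√M_i)
= (1.76/√83.80) / (1.76/√83.80 + 2.34/√20.18) = 0.1923/(0.1923 + 0.5209) = 0.270.

0.270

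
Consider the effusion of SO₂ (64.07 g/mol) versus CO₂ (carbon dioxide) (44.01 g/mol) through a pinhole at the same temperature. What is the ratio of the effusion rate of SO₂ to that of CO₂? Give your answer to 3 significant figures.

Since effusion rate ∝ 1/√M, rate_SO₂/rate_CO₂ = √(M_CO₂/M_SO₂) = √(44.01/64.07) = √0.6869 = 0.829.

0.829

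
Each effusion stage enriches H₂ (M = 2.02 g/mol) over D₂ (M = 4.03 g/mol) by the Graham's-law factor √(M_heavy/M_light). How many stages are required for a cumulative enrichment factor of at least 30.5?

10

Per stage α = (4.03/2.02)^(1/2) = 1.99505^0.5, giving ln α = 0.3453.
Need α^N ≥ 30.5 ⇒ N ≥ ln(30.5) / ln α = 3.418 / 0.3453 = 9.90.
Rounding up, N = 10 stages.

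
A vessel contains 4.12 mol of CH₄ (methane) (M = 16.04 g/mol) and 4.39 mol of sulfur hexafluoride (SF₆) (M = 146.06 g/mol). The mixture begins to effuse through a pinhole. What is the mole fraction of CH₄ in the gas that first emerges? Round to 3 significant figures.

0.739

Each component's effusion rate ∝ (its partial pressure)·(1/√M) ∝ n_i/√M_i.
Mole fraction of CH₄ in the effusate = (n_CH₄/√M_CH₄) / (n_CH₄/√M_CH₄ + n_SF₆/√M_SF₆)
= (4.12/√16.04) / (4.12/√16.04 + 4.39/√146.06) = 1.029/(1.029 + 0.3632) = 0.739.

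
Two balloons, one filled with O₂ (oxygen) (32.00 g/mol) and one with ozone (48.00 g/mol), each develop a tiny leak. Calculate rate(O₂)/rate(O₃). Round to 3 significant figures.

Since effusion rate ∝ 1/√M, rate_O₂/rate_O₃ = √(M_O₃/M_O₂) = √(48.00/32.00) = √1.500 = 1.22.

1.22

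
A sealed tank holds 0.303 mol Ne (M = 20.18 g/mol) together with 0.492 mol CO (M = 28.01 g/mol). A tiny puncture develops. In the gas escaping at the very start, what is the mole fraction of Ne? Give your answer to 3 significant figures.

Each component's effusion rate ∝ (its partial pressure)·(1/√M) ∝ n_i/√M_i.
Mole fraction of Ne in the effusate = (n_Ne/√M_Ne) / (n_Ne/√M_Ne + n_CO/√M_CO)
= (0.303/√20.18) / (0.303/√20.18 + 0.492/√28.01) = 0.06745/(0.06745 + 0.09296) = 0.420.

0.420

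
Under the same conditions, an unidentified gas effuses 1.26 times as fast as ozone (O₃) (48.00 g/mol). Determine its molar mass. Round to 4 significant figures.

30.23 g/mol

Using Graham's law: rate_X/rate_O₃ = √(M_O₃/M_X).
1.26 = √(48.00/M_X)
M_X = 48.00 / 1.26² = 48.00 / 1.588 = 30.23 g/mol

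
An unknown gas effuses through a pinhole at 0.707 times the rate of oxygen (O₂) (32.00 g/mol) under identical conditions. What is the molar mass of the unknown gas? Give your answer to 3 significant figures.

64.0 g/mol

Using Graham's law: rate_X/rate_O₂ = √(M_O₂/M_X).
0.707 = √(32.00/M_X)
M_X = 32.00 / 0.707² = 32.00 / 0.4998 = 64.0 g/mol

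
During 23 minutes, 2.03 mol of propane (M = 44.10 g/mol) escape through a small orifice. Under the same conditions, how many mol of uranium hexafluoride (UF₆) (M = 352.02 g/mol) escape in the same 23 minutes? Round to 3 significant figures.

Using Graham's law: rate_UF₆/rate_C₃H₈ = √(M_C₃H₈/M_UF₆) = √(44.10/352.02) = √0.1253 = 0.3539.
So the amount for UF₆ is 2.03 × 0.3539 = 0.719 mol.

0.719 mol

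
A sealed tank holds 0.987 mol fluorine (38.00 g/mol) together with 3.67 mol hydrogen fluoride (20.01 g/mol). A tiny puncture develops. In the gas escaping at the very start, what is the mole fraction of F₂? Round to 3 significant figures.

Each component's effusion rate ∝ (its partial pressure)·(1/√M) ∝ n_i/√M_i.
So x_F₂ in the escaping gas = (n_F₂/√M_F₂) / Σ(n_i/√M_i)
= (0.987/√38.00) / (0.987/√38.00 + 3.67/√20.01) = 0.1601/(0.1601 + 0.8204) = 0.163.

0.163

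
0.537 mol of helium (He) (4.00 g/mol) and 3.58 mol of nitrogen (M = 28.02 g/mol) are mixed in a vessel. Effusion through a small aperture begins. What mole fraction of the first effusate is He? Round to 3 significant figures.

0.284

Effusion rate of each component ∝ n_i/√M_i (partial pressure × 1/√M).
So x_He in the escaping gas = (n_He/√M_He) / Σ(n_i/√M_i)
= (0.537/√4.00) / (0.537/√4.00 + 3.58/√28.02) = 0.2685/(0.2685 + 0.6763) = 0.284.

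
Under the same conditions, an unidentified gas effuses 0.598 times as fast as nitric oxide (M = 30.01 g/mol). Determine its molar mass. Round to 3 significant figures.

83.9 g/mol

From Graham's law, rate_X/rate_NO = √(M_NO/M_X).
0.598 = √(30.01/M_X)
M_X = 30.01 / 0.598² = 30.01 / 0.3576 = 83.9 g/mol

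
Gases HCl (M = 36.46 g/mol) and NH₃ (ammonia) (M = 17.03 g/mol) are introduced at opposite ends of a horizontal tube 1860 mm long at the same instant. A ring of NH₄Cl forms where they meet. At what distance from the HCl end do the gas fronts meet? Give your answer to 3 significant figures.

755 mm

Distances travelled in equal time are proportional to diffusion rates, so d_HCl/d_NH₃ = √(M_NH₃/M_HCl) = √(17.03/36.46) = 0.6834.
With d_HCl + d_NH₃ = 1860 mm, d_NH₃ = 1860/(1 + 0.6834) = 1105 mm.
d_HCl = 1860 − 1105 = 755 mm.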